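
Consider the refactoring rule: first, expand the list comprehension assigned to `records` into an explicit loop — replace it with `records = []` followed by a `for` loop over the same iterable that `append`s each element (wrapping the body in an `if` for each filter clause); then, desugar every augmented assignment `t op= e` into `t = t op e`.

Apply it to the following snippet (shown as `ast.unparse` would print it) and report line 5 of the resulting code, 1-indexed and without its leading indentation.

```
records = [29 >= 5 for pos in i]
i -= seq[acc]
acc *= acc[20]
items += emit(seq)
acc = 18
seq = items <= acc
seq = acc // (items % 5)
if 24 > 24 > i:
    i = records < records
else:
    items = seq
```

Transformed code:
records = []
for pos in i:
    records.append(29 >= 5)
i = i - seq[acc]
acc = acc * acc[20]
items = items + emit(seq)
acc = 18
seq = items <= acc
seq = acc // (items % 5)
if 24 > 24 > i:
    i = records < records
else:
    items = seq

acc = acc * acc[20]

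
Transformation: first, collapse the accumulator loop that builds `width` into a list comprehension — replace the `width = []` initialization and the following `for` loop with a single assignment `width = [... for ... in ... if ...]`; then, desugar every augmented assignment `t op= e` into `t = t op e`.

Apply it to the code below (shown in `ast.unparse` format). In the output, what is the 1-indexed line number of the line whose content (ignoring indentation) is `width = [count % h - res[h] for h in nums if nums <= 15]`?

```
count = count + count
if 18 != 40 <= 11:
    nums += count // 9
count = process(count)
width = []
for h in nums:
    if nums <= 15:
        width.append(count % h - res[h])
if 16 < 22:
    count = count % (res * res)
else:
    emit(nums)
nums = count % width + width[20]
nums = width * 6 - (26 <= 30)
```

Transformed code:
count = count + count
if 18 != 40 <= 11:
    nums = nums + count // 9
count = process(count)
width = [count % h - res[h] for h in nums if nums <= 15]
if 16 < 22:
    count = count % (res * res)
else:
    emit(nums)
nums = count % width + width[20]
nums = width * 6 - (26 <= 30)

5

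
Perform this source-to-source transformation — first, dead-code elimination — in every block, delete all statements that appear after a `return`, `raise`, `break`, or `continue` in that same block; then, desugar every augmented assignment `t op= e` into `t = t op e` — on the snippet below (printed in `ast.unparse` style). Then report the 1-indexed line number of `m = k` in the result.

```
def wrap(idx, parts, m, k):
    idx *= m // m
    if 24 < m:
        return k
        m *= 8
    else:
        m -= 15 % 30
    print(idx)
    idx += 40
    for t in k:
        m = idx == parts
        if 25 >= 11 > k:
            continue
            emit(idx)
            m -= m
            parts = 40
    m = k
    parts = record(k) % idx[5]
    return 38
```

Transformed code:
def wrap(idx, parts, m, k):
    idx = idx * (m // m)
    if 24 < m:
        return k
    else:
        m = m - 15 % 30
    print(idx)
    idx = idx + 40
    for t in k:
        m = idx == parts
        if 25 >= 11 > k:
            continue
    m = k
    parts = record(k) % idx[5]
    return 38

13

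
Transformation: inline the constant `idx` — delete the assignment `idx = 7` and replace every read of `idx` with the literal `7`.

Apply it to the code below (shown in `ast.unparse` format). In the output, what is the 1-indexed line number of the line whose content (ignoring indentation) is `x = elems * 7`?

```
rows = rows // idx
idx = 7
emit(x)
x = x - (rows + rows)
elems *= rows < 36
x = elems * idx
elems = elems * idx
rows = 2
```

Transformed code:
rows = rows // 7
emit(x)
x = x - (rows + rows)
elems *= rows < 36
x = elems * 7
elems = elems * 7
rows = 2

5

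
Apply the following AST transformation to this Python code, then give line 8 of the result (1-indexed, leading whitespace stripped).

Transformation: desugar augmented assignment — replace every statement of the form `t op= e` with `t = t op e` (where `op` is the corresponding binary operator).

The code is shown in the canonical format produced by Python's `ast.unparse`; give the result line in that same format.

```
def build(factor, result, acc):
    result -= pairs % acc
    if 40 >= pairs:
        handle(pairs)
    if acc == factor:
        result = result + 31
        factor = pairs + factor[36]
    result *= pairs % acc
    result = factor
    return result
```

result = result * (pairs % acc)

Transformed code:
def build(factor, result, acc):
    result = result - pairs % acc
    if 40 >= pairs:
        handle(pairs)
    if acc == factor:
        result = result + 31
        factor = pairs + factor[36]
    result = result * (pairs % acc)
    result = factor
    return result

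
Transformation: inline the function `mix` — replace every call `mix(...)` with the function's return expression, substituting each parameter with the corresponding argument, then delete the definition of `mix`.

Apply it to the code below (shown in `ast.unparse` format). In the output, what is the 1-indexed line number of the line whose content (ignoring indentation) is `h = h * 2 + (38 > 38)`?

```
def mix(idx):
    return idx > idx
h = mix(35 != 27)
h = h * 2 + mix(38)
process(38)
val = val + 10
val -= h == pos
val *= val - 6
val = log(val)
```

Transformed code:
h = (35 != 27) > (35 != 27)
h = h * 2 + (38 > 38)
process(38)
val = val + 10
val -= h == pos
val *= val - 6
val = log(val)

2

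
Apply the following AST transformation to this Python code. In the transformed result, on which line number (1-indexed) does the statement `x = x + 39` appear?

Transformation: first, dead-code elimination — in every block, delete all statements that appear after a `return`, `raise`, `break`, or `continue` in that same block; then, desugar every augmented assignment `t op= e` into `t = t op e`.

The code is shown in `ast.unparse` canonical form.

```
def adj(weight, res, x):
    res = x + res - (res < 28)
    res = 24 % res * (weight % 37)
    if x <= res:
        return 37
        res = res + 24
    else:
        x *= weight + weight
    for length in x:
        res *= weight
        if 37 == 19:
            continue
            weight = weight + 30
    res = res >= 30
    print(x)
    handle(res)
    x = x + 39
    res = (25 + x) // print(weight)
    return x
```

Transformed code:
def adj(weight, res, x):
    res = x + res - (res < 28)
    res = 24 % res * (weight % 37)
    if x <= res:
        return 37
    else:
        x = x * (weight + weight)
    for length in x:
        res = res * weight
        if 37 == 19:
            continue
    res = res >= 30
    print(x)
    handle(res)
    x = x + 39
    res = (25 + x) // print(weight)
    return x

15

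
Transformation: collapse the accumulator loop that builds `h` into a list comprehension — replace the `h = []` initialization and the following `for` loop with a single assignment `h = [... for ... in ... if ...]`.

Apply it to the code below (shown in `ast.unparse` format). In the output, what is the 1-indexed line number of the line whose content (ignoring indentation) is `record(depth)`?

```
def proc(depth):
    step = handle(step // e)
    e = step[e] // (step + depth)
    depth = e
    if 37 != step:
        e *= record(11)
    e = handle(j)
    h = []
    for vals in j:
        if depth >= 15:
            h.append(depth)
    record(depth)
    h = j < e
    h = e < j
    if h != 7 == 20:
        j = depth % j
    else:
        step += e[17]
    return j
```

9

Transformed code:
def proc(depth):
    step = handle(step // e)
    e = step[e] // (step + depth)
    depth = e
    if 37 != step:
        e *= record(11)
    e = handle(j)
    h = [depth for vals in j if depth >= 15]
    record(depth)
    h = j < e
    h = e < j
    if h != 7 == 20:
        j = depth % j
    else:
        step += e[17]
    return j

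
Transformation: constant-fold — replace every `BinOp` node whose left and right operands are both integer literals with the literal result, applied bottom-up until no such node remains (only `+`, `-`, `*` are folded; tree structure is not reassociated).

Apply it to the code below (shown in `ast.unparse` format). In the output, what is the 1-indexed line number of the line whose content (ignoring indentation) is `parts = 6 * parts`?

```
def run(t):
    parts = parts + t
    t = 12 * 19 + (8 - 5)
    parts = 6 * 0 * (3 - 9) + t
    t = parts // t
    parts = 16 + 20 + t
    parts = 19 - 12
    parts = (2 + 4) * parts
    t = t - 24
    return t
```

8

Transformed code:
def run(t):
    parts = parts + t
    t = 231
    parts = 0 + t
    t = parts // t
    parts = 36 + t
    parts = 7
    parts = 6 * parts
    t = t - 24
    return t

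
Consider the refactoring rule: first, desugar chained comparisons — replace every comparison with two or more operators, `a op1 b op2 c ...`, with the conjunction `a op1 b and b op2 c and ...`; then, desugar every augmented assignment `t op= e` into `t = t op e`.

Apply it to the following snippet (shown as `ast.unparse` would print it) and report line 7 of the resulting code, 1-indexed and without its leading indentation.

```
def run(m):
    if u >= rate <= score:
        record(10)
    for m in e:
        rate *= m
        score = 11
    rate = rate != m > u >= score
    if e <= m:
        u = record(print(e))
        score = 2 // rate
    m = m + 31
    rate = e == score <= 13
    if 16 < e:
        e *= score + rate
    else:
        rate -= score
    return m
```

Transformed code:
def run(m):
    if u >= rate and rate <= score:
        record(10)
    for m in e:
        rate = rate * m
        score = 11
    rate = rate != m and m > u and (u >= score)
    if e <= m:
        u = record(print(e))
        score = 2 // rate
    m = m + 31
    rate = e == score and score <= 13
    if 16 < e:
        e = e * (score + rate)
    else:
        rate = rate - score
    return m

rate = rate != m and m > u and (u >= score)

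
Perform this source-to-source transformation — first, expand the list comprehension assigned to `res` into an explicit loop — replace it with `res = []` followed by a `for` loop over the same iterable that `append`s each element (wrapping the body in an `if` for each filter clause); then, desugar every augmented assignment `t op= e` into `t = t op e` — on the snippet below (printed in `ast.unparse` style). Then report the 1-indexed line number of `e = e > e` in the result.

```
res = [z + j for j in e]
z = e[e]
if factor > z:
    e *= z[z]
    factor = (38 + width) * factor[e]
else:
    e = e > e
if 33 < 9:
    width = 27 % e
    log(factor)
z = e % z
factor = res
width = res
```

Transformed code:
res = []
for j in e:
    res.append(z + j)
z = e[e]
if factor > z:
    e = e * z[z]
    factor = (38 + width) * factor[e]
else:
    e = e > e
if 33 < 9:
    width = 27 % e
    log(factor)
z = e % z
factor = res
width = res

9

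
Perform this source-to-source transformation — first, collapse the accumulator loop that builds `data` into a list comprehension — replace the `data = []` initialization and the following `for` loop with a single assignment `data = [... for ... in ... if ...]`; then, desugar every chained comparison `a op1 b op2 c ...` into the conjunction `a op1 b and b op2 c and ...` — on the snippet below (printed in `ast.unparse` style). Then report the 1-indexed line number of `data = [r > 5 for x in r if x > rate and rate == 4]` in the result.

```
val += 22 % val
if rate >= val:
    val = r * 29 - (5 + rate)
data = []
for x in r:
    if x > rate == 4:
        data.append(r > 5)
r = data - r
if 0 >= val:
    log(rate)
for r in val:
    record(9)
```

4

Transformed code:
val += 22 % val
if rate >= val:
    val = r * 29 - (5 + rate)
data = [r > 5 for x in r if x > rate and rate == 4]
r = data - r
if 0 >= val:
    log(rate)
for r in val:
    record(9)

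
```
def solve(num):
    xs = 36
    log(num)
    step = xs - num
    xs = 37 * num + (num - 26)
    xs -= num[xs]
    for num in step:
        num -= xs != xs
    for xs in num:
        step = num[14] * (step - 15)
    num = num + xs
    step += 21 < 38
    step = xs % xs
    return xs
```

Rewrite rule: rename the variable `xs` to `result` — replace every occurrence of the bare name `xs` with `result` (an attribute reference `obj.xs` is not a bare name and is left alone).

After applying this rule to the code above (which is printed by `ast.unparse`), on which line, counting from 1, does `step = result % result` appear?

Transformed code:
def solve(num):
    result = 36
    log(num)
    step = result - num
    result = 37 * num + (num - 26)
    result -= num[result]
    for num in step:
        num -= result != result
    for result in num:
        step = num[14] * (step - 15)
    num = num + result
    step += 21 < 38
    step = result % result
    return result

13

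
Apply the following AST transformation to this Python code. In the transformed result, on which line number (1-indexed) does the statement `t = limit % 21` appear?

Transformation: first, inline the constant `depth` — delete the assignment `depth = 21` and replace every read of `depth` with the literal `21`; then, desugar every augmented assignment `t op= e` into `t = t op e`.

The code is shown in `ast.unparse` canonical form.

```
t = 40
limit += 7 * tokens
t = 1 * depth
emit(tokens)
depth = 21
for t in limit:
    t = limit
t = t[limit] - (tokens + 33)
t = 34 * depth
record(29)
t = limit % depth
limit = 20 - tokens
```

10

Transformed code:
t = 40
limit = limit + 7 * tokens
t = 1 * 21
emit(tokens)
for t in limit:
    t = limit
t = t[limit] - (tokens + 33)
t = 34 * 21
record(29)
t = limit % 21
limit = 20 - tokens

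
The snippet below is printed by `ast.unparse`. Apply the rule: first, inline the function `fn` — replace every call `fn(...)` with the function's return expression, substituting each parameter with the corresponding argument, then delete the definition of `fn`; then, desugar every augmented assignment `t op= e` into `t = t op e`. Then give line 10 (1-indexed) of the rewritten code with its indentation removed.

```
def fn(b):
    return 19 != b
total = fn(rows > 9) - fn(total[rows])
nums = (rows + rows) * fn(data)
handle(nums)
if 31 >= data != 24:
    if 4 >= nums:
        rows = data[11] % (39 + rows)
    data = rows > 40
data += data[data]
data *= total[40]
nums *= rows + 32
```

nums = nums * (rows + 32)

Transformed code:
total = (19 != (rows > 9)) - (19 != total[rows])
nums = (rows + rows) * (19 != data)
handle(nums)
if 31 >= data != 24:
    if 4 >= nums:
        rows = data[11] % (39 + rows)
    data = rows > 40
data = data + data[data]
data = data * total[40]
nums = nums * (rows + 32)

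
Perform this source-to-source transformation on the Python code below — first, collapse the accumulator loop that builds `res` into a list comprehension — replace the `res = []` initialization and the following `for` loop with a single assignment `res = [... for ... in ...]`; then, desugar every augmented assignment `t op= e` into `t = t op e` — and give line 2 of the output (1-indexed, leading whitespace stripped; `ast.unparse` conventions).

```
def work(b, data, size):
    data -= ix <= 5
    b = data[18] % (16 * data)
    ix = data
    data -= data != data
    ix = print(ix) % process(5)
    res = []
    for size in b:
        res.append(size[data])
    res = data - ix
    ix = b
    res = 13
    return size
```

data = data - (ix <= 5)

Transformed code:
def work(b, data, size):
    data = data - (ix <= 5)
    b = data[18] % (16 * data)
    ix = data
    data = data - (data != data)
    ix = print(ix) % process(5)
    res = [size[data] for size in b]
    res = data - ix
    ix = b
    res = 13
    return size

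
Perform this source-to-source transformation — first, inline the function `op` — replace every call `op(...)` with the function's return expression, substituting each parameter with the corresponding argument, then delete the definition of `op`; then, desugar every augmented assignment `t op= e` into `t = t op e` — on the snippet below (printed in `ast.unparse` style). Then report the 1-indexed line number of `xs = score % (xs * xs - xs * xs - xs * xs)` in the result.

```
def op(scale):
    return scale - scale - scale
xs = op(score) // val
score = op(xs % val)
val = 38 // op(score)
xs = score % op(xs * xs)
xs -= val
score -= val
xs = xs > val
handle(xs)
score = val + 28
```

4

Transformed code:
xs = (score - score - score) // val
score = xs % val - xs % val - xs % val
val = 38 // (score - score - score)
xs = score % (xs * xs - xs * xs - xs * xs)
xs = xs - val
score = score - val
xs = xs > val
handle(xs)
score = val + 28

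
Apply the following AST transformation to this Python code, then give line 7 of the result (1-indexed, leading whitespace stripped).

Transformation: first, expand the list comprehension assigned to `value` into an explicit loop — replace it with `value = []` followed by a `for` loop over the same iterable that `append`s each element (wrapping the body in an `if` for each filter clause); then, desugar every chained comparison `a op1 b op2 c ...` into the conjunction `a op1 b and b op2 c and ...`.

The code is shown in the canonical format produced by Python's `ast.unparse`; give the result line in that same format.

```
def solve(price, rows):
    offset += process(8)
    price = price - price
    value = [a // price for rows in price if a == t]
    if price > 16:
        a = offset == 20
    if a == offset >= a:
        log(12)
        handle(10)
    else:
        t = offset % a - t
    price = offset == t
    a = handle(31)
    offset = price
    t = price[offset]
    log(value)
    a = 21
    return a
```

Transformed code:
def solve(price, rows):
    offset += process(8)
    price = price - price
    value = []
    for rows in price:
        if a == t:
            value.append(a // price)
    if price > 16:
        a = offset == 20
    if a == offset and offset >= a:
        log(12)
        handle(10)
    else:
        t = offset % a - t
    price = offset == t
    a = handle(31)
    offset = price
    t = price[offset]
    log(value)
    a = 21
    return a

value.append(a // price)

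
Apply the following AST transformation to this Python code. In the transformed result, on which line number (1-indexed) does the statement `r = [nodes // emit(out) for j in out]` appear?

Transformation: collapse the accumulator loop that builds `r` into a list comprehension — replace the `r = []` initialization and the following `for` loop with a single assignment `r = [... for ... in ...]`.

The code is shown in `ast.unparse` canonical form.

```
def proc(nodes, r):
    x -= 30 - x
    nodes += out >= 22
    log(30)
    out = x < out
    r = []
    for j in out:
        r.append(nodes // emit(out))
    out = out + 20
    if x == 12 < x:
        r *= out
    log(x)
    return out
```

Transformed code:
def proc(nodes, r):
    x -= 30 - x
    nodes += out >= 22
    log(30)
    out = x < out
    r = [nodes // emit(out) for j in out]
    out = out + 20
    if x == 12 < x:
        r *= out
    log(x)
    return out

6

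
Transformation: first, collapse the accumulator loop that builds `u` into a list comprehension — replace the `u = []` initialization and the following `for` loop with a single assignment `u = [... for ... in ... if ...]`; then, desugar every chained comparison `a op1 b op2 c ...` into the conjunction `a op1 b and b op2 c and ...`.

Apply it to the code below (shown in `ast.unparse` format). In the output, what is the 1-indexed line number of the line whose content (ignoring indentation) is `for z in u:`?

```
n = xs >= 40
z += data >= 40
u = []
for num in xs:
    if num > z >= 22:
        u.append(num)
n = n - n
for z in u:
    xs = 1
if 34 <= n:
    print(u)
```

5

Transformed code:
n = xs >= 40
z += data >= 40
u = [num for num in xs if num > z and z >= 22]
n = n - n
for z in u:
    xs = 1
if 34 <= n:
    print(u)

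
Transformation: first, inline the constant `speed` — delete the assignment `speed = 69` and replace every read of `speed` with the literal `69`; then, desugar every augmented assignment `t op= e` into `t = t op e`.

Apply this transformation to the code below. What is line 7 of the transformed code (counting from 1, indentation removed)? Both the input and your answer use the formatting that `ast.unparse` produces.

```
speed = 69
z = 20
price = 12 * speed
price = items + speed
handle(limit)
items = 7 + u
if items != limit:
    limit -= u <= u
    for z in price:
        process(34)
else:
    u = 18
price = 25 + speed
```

Transformed code:
z = 20
price = 12 * 69
price = items + 69
handle(limit)
items = 7 + u
if items != limit:
    limit = limit - (u <= u)
    for z in price:
        process(34)
else:
    u = 18
price = 25 + 69

limit = limit - (u <= u)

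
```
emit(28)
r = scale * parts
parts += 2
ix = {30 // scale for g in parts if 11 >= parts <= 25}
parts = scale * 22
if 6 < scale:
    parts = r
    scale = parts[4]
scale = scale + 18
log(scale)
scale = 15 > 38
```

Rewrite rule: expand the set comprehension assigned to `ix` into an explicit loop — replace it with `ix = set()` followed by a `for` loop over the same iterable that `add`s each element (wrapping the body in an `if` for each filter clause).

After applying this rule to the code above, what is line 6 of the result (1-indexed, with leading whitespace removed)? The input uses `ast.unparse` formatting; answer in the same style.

Transformed code:
emit(28)
r = scale * parts
parts += 2
ix = set()
for g in parts:
    if 11 >= parts <= 25:
        ix.add(30 // scale)
parts = scale * 22
if 6 < scale:
    parts = r
    scale = parts[4]
scale = scale + 18
log(scale)
scale = 15 > 38

if 11 >= parts <= 25:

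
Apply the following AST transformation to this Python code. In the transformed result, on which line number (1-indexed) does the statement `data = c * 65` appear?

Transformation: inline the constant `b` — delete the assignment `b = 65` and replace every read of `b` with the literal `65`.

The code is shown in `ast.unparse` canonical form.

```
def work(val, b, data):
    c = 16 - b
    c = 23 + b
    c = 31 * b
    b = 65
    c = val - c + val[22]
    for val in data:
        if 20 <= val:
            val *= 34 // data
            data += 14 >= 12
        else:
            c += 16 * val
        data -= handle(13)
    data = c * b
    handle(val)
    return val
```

Transformed code:
def work(val, b, data):
    c = 16 - 65
    c = 23 + 65
    c = 31 * 65
    c = val - c + val[22]
    for val in data:
        if 20 <= val:
            val *= 34 // data
            data += 14 >= 12
        else:
            c += 16 * val
        data -= handle(13)
    data = c * 65
    handle(val)
    return val

13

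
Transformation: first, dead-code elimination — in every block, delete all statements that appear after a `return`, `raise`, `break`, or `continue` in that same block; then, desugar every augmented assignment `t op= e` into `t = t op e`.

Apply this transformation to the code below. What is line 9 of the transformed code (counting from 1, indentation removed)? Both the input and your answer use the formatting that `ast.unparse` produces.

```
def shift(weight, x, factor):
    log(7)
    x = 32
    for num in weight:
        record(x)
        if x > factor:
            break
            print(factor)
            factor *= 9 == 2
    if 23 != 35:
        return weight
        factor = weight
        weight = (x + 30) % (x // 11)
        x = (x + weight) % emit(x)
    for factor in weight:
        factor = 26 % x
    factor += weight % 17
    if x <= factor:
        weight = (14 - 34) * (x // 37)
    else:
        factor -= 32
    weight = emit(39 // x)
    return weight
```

Transformed code:
def shift(weight, x, factor):
    log(7)
    x = 32
    for num in weight:
        record(x)
        if x > factor:
            break
    if 23 != 35:
        return weight
    for factor in weight:
        factor = 26 % x
    factor = factor + weight % 17
    if x <= factor:
        weight = (14 - 34) * (x // 37)
    else:
        factor = factor - 32
    weight = emit(39 // x)
    return weight

return weight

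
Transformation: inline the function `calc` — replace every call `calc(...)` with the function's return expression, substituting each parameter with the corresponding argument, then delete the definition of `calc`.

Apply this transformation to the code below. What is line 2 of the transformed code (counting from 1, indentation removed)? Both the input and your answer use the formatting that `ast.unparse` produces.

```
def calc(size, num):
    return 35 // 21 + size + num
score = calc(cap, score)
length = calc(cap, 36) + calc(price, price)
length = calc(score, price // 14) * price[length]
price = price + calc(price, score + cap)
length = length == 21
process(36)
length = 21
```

Transformed code:
score = 35 // 21 + cap + score
length = 35 // 21 + cap + 36 + (35 // 21 + price + price)
length = (35 // 21 + score + price // 14) * price[length]
price = price + (35 // 21 + price + (score + cap))
length = length == 21
process(36)
length = 21

length = 35 // 21 + cap + 36 + (35 // 21 + price + price)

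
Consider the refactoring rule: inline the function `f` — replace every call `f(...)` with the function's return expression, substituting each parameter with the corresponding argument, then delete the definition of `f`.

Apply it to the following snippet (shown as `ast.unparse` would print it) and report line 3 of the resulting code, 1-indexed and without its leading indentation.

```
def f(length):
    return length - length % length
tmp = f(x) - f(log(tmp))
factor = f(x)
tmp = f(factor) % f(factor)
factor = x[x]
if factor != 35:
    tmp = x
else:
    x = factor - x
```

tmp = (factor - factor % factor) % (factor - factor % factor)

Transformed code:
tmp = x - x % x - (log(tmp) - log(tmp) % log(tmp))
factor = x - x % x
tmp = (factor - factor % factor) % (factor - factor % factor)
factor = x[x]
if factor != 35:
    tmp = x
else:
    x = factor - x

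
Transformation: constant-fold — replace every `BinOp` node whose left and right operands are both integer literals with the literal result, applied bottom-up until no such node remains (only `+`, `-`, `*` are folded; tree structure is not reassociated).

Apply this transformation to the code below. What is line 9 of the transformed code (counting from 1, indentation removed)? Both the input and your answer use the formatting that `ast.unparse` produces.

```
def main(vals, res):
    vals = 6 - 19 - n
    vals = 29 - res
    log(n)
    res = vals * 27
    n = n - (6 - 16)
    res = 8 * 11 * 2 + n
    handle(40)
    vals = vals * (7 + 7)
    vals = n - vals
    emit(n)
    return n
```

vals = vals * 14

Transformed code:
def main(vals, res):
    vals = -13 - n
    vals = 29 - res
    log(n)
    res = vals * 27
    n = n - -10
    res = 176 + n
    handle(40)
    vals = vals * 14
    vals = n - vals
    emit(n)
    return n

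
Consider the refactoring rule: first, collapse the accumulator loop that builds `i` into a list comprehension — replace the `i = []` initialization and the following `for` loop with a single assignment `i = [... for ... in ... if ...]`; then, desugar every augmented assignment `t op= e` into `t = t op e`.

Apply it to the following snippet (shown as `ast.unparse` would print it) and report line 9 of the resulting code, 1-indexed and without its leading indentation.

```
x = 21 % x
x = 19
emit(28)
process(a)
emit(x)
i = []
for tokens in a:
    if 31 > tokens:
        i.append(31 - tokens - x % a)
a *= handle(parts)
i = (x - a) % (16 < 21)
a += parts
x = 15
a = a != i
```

Transformed code:
x = 21 % x
x = 19
emit(28)
process(a)
emit(x)
i = [31 - tokens - x % a for tokens in a if 31 > tokens]
a = a * handle(parts)
i = (x - a) % (16 < 21)
a = a + parts
x = 15
a = a != i

a = a + parts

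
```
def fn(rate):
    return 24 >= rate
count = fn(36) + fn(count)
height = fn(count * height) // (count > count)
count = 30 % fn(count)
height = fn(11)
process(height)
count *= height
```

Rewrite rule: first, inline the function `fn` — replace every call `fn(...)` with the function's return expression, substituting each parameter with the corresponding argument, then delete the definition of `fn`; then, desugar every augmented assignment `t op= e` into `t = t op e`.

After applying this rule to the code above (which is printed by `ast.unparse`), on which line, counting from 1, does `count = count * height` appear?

6

Transformed code:
count = (24 >= 36) + (24 >= count)
height = (24 >= count * height) // (count > count)
count = 30 % (24 >= count)
height = 24 >= 11
process(height)
count = count * height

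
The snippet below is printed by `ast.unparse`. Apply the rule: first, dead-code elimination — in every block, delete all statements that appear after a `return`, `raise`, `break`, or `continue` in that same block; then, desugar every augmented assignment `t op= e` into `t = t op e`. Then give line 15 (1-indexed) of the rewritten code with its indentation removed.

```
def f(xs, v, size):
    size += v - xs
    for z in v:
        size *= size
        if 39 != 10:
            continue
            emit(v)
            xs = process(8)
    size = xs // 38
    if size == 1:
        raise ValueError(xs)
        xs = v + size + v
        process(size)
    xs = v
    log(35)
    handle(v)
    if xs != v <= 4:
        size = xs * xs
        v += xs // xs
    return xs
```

v = v + xs // xs

Transformed code:
def f(xs, v, size):
    size = size + (v - xs)
    for z in v:
        size = size * size
        if 39 != 10:
            continue
    size = xs // 38
    if size == 1:
        raise ValueError(xs)
    xs = v
    log(35)
    handle(v)
    if xs != v <= 4:
        size = xs * xs
        v = v + xs // xs
    return xs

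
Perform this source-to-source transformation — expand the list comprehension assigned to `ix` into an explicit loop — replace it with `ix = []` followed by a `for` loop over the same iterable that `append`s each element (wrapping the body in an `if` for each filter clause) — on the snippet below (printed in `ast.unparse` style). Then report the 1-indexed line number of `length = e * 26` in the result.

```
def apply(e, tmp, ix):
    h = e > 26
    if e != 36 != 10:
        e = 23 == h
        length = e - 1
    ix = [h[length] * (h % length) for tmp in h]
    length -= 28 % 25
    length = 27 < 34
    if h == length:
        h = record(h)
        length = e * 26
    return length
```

13

Transformed code:
def apply(e, tmp, ix):
    h = e > 26
    if e != 36 != 10:
        e = 23 == h
        length = e - 1
    ix = []
    for tmp in h:
        ix.append(h[length] * (h % length))
    length -= 28 % 25
    length = 27 < 34
    if h == length:
        h = record(h)
        length = e * 26
    return length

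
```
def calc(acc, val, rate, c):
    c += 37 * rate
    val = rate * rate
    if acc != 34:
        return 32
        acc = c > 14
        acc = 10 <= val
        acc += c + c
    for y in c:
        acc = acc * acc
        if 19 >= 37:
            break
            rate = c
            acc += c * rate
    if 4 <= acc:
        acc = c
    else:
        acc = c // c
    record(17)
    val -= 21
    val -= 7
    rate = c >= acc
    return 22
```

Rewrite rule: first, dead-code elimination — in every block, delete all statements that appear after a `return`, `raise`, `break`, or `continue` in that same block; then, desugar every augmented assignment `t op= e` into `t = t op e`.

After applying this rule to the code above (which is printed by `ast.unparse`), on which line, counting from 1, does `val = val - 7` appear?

Transformed code:
def calc(acc, val, rate, c):
    c = c + 37 * rate
    val = rate * rate
    if acc != 34:
        return 32
    for y in c:
        acc = acc * acc
        if 19 >= 37:
            break
    if 4 <= acc:
        acc = c
    else:
        acc = c // c
    record(17)
    val = val - 21
    val = val - 7
    rate = c >= acc
    return 22

16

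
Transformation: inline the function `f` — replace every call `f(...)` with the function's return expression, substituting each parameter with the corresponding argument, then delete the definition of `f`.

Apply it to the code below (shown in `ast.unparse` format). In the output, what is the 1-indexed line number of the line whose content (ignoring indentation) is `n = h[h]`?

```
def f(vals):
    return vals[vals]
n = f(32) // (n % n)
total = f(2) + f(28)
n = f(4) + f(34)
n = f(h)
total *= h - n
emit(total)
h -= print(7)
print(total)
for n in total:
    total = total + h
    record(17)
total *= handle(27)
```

Transformed code:
n = 32[32] // (n % n)
total = 2[2] + 28[28]
n = 4[4] + 34[34]
n = h[h]
total *= h - n
emit(total)
h -= print(7)
print(total)
for n in total:
    total = total + h
    record(17)
total *= handle(27)

4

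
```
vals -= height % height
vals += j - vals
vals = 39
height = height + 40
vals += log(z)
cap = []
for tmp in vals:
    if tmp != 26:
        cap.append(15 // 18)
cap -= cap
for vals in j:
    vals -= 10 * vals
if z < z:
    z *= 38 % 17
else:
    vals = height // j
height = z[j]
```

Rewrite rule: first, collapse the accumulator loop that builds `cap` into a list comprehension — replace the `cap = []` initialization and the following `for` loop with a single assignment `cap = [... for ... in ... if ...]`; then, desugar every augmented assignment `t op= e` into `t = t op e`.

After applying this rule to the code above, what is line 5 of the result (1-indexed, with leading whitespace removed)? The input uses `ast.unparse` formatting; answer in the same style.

vals = vals + log(z)

Transformed code:
vals = vals - height % height
vals = vals + (j - vals)
vals = 39
height = height + 40
vals = vals + log(z)
cap = [15 // 18 for tmp in vals if tmp != 26]
cap = cap - cap
for vals in j:
    vals = vals - 10 * vals
if z < z:
    z = z * (38 % 17)
else:
    vals = height // j
height = z[j]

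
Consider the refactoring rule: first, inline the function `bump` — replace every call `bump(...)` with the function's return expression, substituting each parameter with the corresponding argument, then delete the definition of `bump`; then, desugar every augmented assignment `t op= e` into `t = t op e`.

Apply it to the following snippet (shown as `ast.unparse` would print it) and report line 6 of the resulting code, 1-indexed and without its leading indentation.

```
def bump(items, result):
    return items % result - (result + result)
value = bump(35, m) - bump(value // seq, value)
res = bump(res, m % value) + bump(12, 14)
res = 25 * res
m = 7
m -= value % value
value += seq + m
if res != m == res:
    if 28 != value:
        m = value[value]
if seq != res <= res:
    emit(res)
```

Transformed code:
value = 35 % m - (m + m) - (value // seq % value - (value + value))
res = res % (m % value) - (m % value + m % value) + (12 % 14 - (14 + 14))
res = 25 * res
m = 7
m = m - value % value
value = value + (seq + m)
if res != m == res:
    if 28 != value:
        m = value[value]
if seq != res <= res:
    emit(res)

value = value + (seq + m)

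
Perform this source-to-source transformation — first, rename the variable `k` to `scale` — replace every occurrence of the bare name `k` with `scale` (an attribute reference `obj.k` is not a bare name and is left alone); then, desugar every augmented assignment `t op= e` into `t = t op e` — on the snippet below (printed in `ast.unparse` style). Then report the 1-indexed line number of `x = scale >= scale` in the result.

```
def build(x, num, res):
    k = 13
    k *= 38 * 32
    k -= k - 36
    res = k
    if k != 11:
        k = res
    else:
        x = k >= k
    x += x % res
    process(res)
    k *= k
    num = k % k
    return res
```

Transformed code:
def build(x, num, res):
    scale = 13
    scale = scale * (38 * 32)
    scale = scale - (scale - 36)
    res = scale
    if scale != 11:
        scale = res
    else:
        x = scale >= scale
    x = x + x % res
    process(res)
    scale = scale * scale
    num = scale % scale
    return res

9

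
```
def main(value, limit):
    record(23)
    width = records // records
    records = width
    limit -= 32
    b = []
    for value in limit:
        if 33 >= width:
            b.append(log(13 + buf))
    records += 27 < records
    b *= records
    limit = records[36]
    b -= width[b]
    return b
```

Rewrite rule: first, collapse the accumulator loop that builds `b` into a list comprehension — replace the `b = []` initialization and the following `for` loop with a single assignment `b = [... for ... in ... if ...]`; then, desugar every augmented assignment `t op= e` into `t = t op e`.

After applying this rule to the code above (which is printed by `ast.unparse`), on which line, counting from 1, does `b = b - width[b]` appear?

10

Transformed code:
def main(value, limit):
    record(23)
    width = records // records
    records = width
    limit = limit - 32
    b = [log(13 + buf) for value in limit if 33 >= width]
    records = records + (27 < records)
    b = b * records
    limit = records[36]
    b = b - width[b]
    return b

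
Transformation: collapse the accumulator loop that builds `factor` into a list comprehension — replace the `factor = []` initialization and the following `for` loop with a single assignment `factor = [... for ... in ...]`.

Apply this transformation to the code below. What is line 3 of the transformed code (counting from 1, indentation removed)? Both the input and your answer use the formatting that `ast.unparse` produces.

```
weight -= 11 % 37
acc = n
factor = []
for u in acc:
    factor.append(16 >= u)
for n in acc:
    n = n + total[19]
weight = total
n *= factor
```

factor = [16 >= u for u in acc]

Transformed code:
weight -= 11 % 37
acc = n
factor = [16 >= u for u in acc]
for n in acc:
    n = n + total[19]
weight = total
n *= factor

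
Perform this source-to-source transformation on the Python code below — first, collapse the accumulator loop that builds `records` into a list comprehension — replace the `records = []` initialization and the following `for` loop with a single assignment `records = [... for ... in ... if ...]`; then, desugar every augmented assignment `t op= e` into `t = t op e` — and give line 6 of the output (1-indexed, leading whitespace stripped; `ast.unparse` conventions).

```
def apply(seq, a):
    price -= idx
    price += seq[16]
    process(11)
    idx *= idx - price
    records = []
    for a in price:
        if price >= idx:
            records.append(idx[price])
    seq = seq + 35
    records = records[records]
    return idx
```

records = [idx[price] for a in price if price >= idx]

Transformed code:
def apply(seq, a):
    price = price - idx
    price = price + seq[16]
    process(11)
    idx = idx * (idx - price)
    records = [idx[price] for a in price if price >= idx]
    seq = seq + 35
    records = records[records]
    return idx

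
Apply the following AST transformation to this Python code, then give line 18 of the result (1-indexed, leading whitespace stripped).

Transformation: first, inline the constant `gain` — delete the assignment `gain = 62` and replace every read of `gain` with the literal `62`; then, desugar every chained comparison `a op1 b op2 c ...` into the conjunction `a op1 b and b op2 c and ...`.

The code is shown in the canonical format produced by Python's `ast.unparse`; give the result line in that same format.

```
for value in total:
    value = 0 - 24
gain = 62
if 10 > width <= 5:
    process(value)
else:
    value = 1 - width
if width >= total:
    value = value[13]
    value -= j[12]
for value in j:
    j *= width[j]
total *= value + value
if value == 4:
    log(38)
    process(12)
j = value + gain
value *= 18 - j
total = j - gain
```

Transformed code:
for value in total:
    value = 0 - 24
if 10 > width and width <= 5:
    process(value)
else:
    value = 1 - width
if width >= total:
    value = value[13]
    value -= j[12]
for value in j:
    j *= width[j]
total *= value + value
if value == 4:
    log(38)
    process(12)
j = value + 62
value *= 18 - j
total = j - 62

total = j - 62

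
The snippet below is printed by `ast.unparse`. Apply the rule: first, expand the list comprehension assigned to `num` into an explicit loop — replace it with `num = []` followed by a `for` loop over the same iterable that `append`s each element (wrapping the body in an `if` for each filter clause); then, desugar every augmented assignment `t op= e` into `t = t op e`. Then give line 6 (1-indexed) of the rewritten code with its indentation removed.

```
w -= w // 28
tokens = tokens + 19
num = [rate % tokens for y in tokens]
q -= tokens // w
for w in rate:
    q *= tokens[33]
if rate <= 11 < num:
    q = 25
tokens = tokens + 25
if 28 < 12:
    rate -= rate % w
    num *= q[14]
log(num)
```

Transformed code:
w = w - w // 28
tokens = tokens + 19
num = []
for y in tokens:
    num.append(rate % tokens)
q = q - tokens // w
for w in rate:
    q = q * tokens[33]
if rate <= 11 < num:
    q = 25
tokens = tokens + 25
if 28 < 12:
    rate = rate - rate % w
    num = num * q[14]
log(num)

q = q - tokens // w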